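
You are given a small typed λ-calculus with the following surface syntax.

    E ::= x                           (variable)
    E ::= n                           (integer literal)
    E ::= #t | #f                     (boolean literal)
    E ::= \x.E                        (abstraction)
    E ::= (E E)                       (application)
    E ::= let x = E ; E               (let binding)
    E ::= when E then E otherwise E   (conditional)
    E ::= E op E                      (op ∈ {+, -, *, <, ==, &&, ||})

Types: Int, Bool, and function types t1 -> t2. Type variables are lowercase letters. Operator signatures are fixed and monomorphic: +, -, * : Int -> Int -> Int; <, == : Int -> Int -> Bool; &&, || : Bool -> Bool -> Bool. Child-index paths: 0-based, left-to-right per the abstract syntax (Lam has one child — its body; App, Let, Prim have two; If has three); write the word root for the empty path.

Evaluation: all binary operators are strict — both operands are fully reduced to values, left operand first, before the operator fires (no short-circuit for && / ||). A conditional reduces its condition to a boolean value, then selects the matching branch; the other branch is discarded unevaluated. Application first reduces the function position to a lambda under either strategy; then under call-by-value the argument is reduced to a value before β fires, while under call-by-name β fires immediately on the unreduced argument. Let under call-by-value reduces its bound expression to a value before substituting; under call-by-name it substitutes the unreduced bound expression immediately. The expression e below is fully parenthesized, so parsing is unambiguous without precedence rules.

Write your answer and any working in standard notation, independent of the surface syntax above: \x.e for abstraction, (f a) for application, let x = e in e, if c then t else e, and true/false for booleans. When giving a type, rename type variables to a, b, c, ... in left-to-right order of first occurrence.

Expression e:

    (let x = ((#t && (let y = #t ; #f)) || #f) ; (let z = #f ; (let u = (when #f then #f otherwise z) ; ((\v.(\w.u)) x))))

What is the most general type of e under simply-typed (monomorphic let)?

Answer: a -> Bool

Trace:
  unify Bool ~ Bool
let y : Bool
  unify Bool ~ Bool
  unify Bool ~ Bool
  unify Bool ~ Bool
let x : Bool
let z : Bool
  unify Bool ~ Bool
z : Bool
  unify Bool ~ Bool
let u : Bool
u : Bool
\w._ : b -> Bool
\v._ : a -> b -> Bool
x : Bool
  unify a -> b -> Bool ~ Bool -> c
  unify a ~ Bool
  unify b -> Bool ~ c
_ _ : b -> Bool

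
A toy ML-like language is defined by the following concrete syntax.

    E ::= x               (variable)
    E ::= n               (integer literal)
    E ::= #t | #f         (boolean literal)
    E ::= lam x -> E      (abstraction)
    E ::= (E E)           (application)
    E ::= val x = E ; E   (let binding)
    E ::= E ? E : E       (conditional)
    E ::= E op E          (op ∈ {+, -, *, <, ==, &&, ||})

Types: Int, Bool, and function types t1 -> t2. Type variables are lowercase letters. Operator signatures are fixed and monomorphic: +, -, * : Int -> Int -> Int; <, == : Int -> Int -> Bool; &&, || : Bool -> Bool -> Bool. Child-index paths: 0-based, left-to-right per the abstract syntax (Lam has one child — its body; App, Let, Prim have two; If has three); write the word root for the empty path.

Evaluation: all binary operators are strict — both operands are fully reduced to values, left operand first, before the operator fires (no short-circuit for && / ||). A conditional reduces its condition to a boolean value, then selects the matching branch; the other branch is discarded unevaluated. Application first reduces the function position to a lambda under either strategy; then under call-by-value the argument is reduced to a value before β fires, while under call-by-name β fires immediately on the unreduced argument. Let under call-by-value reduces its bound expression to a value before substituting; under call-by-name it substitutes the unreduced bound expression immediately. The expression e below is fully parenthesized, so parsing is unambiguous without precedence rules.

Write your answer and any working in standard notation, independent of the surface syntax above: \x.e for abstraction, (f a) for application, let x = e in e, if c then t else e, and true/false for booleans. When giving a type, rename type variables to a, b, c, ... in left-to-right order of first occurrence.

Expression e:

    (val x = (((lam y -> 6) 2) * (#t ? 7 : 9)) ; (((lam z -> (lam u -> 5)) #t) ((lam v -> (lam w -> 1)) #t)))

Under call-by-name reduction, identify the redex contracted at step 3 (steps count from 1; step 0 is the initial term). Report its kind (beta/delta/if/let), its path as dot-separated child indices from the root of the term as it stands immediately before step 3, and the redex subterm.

Answer: beta at root : ((\u.5) ((\v.(\w.1)) true))

Trace:
step 0: (let x = (((\y.6) 2) * (if true then 7 else 9)) in (((\z.(\u.5)) true) ((\v.(\w.1)) true)))
step 1: [let@root] (((\z.(\u.5)) true) ((\v.(\w.1)) true))
step 2: [beta@0] ((\u.5) ((\v.(\w.1)) true))
step 3: [beta@root] 5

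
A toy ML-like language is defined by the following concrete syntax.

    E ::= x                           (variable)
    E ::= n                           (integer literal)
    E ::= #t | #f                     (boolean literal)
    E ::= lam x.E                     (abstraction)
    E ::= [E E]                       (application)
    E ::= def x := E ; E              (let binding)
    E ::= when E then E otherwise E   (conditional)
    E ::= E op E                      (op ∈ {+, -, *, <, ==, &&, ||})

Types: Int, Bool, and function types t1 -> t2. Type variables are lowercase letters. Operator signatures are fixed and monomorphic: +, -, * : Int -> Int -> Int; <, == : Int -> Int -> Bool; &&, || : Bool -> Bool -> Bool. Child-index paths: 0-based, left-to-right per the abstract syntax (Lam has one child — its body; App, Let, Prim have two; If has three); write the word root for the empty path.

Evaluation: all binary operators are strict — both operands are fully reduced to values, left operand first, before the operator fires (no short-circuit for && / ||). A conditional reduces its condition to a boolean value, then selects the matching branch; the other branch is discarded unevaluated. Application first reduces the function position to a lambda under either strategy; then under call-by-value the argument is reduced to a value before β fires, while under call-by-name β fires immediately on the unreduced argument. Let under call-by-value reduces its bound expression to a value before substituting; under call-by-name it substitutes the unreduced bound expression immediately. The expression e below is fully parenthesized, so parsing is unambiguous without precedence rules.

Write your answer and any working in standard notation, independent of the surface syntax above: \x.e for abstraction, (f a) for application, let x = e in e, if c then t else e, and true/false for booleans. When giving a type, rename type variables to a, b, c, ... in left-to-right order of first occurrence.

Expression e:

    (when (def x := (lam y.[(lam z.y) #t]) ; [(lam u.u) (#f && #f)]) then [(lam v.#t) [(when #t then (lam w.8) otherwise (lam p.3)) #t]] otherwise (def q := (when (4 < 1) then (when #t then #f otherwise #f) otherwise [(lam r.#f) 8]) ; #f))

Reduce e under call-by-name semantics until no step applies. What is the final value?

Derivation:
step 0: (if (let x = (\y.((\z.y) true)) in ((\u.u) (false && false))) then ((\v.true) ((if true then (\w.8) else (\p.3)) true)) else (let q = (if (4 < 1) then (if true then false else false) else ((\r.false) 8)) in false))
step 1: [let@0] (if ((\u.u) (false && false)) then ((\v.true) ((if true then (\w.8) else (\p.3)) true)) else (let q = (if (4 < 1) then (if true then false else false) else ((\r.false) 8)) in false))
step 2: [beta@0] (if (false && false) then ((\v.true) ((if true then (\w.8) else (\p.3)) true)) else (let q = (if (4 < 1) then (if true then false else false) else ((\r.false) 8)) in false))
step 3: [delta@0] (if false then ((\v.true) ((if true then (\w.8) else (\p.3)) true)) else (let q = (if (4 < 1) then (if true then false else false) else ((\r.false) 8)) in false))
step 4: [if@root] (let q = (if (4 < 1) then (if true then false else false) else ((\r.false) 8)) in false)
step 5: [let@root] false

Answer: false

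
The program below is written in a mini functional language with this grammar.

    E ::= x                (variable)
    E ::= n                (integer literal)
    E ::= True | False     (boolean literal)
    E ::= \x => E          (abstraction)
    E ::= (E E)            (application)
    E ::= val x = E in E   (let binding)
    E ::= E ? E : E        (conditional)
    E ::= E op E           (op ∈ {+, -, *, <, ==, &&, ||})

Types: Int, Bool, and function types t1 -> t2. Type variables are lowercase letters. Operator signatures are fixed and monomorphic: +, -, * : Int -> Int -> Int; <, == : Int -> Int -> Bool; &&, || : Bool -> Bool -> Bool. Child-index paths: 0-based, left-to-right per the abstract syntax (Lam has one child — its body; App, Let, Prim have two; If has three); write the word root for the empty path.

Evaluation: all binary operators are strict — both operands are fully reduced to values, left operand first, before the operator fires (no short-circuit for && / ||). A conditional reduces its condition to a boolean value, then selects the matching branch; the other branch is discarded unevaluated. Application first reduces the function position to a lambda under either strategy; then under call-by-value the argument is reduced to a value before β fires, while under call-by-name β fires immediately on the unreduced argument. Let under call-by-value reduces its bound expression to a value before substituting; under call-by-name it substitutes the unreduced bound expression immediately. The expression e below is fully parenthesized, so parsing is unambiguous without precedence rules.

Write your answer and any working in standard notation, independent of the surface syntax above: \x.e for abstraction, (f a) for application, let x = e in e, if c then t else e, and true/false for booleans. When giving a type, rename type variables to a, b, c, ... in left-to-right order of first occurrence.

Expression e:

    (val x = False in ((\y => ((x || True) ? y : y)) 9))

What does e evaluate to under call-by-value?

Working:
step 0: (let x = false in ((\y.(if (x || true) then y else y)) 9))
step 1: [let@root] ((\y.(if (false || true) then y else y)) 9)
step 2: [beta@root] (if (false || true) then 9 else 9)
step 3: [delta@0] (if true then 9 else 9)
step 4: [if@root] 9

Answer: 9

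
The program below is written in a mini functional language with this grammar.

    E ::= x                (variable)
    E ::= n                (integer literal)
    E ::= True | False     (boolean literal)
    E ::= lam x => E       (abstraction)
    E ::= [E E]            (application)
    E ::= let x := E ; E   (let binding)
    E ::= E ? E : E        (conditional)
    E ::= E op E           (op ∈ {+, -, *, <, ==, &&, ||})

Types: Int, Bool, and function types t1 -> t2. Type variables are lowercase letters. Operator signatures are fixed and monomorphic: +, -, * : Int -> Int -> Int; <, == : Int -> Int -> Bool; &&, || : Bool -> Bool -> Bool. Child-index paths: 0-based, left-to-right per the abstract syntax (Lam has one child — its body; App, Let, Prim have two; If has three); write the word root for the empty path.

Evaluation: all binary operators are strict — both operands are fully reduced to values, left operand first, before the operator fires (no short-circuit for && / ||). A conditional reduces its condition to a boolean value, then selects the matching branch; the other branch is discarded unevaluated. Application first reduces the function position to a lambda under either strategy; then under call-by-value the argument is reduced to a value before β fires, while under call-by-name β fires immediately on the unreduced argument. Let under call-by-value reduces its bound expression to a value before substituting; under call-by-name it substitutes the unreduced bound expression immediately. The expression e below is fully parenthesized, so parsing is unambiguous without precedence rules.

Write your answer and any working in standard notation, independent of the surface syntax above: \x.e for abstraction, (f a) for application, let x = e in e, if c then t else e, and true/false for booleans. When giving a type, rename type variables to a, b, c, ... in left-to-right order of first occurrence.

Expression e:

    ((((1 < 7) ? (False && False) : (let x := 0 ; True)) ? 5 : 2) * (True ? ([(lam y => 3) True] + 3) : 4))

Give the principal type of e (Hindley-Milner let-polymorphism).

Derivation:
  unify Int ~ Int
  unify Int ~ Int
  unify Bool ~ Bool
  unify Bool ~ Bool
  unify Bool ~ Bool
let x : Int
  unify Bool ~ Bool
  unify Bool ~ Bool
  unify Int ~ Int
  unify Int ~ Int
  unify Bool ~ Bool
\y._ : a -> Int
  unify a -> Int ~ Bool -> b
  unify a ~ Bool
  unify Int ~ b
_ _ : Int
  unify Int ~ Int
  unify Int ~ Int
  unify Int ~ Int
  unify Int ~ Int

Answer: Int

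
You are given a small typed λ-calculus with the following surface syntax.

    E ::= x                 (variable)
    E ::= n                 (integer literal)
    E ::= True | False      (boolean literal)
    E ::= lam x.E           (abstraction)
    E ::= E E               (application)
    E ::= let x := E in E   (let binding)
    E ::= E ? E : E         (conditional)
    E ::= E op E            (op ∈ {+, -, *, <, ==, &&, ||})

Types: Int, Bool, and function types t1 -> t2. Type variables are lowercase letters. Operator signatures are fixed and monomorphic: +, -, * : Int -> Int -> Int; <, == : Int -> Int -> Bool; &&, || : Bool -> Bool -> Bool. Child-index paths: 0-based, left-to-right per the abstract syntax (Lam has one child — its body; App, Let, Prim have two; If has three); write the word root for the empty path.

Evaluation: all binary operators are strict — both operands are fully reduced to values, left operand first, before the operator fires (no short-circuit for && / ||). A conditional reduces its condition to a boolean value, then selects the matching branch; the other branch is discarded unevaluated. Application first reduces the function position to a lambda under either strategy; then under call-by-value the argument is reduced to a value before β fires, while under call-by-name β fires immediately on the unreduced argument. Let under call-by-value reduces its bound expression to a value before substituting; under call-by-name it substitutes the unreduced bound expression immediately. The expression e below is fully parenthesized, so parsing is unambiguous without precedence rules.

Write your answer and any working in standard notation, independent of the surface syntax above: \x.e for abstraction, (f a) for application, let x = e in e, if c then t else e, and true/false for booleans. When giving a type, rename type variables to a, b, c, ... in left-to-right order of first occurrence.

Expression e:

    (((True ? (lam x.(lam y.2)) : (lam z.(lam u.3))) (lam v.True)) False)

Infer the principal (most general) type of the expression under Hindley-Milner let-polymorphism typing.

Derivation:
  unify Bool ~ Bool
\y._ : b -> Int
\x._ : a -> b -> Int
\u._ : d -> Int
\z._ : c -> d -> Int
  unify a -> b -> Int ~ c -> d -> Int
  unify a ~ c
  unify b -> Int ~ d -> Int
  unify b ~ d
  unify Int ~ Int
\v._ : e -> Bool
  unify c -> d -> Int ~ (e -> Bool) -> f
  unify c ~ e -> Bool
  unify d -> Int ~ f
_ _ : d -> Int
  unify d -> Int ~ Bool -> g
  unify d ~ Bool
  unify Int ~ g
_ _ : Int

Answer: Int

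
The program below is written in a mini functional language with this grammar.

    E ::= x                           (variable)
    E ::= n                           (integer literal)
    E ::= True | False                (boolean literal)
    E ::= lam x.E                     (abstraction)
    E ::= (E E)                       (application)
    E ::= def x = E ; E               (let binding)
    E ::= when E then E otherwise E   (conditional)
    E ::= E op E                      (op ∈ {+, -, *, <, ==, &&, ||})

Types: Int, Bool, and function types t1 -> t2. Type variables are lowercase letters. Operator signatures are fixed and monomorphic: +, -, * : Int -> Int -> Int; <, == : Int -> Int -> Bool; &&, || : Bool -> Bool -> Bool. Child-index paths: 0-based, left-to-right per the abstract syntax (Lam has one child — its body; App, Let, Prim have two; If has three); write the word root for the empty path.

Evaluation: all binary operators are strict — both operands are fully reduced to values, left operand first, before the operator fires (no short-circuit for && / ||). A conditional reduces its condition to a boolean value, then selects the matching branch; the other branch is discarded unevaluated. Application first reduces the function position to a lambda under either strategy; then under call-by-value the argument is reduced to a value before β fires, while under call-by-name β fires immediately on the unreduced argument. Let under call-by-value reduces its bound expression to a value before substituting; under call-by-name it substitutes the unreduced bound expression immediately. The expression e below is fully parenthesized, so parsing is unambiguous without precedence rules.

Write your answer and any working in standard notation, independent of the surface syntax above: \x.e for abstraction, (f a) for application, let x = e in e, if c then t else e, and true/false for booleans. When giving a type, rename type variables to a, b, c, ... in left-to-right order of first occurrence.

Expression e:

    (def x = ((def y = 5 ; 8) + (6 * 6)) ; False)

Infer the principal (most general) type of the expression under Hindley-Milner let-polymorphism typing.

Trace:
let y : Int
  unify Int ~ Int
  unify Int ~ Int
  unify Int ~ Int
  unify Int ~ Int
let x : Int

Answer: Bool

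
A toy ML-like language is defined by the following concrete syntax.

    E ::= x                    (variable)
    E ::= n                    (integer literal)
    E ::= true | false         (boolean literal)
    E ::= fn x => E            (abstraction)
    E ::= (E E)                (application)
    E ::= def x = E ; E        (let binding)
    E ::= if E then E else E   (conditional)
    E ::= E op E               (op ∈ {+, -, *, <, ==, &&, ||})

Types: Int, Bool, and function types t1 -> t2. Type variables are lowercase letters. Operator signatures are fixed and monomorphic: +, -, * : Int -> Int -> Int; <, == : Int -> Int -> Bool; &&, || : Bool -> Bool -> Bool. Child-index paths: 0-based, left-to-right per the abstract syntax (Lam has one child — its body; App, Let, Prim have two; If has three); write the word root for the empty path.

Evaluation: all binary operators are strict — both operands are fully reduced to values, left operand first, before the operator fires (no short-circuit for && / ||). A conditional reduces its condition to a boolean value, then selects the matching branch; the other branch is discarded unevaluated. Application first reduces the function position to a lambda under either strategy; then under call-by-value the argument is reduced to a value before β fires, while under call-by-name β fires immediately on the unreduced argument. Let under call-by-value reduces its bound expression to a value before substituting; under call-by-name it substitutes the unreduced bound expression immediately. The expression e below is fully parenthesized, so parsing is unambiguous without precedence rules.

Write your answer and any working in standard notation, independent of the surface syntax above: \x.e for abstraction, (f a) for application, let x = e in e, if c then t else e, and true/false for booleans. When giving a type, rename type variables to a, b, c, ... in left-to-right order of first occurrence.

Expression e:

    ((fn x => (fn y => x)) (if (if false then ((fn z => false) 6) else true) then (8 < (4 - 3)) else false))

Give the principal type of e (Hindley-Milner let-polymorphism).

Derivation:
x : a
\y._ : b -> a
\x._ : a -> b -> a
  unify Bool ~ Bool
\z._ : c -> Bool
  unify c -> Bool ~ Int -> d
  unify c ~ Int
  unify Bool ~ d
_ _ : Bool
  unify Bool ~ Bool
  unify Bool ~ Bool
  unify Int ~ Int
  unify Int ~ Int
  unify Int ~ Int
  unify Int ~ Int
  unify Bool ~ Bool
  unify a -> b -> a ~ Bool -> e
  unify a ~ Bool
  unify b -> Bool ~ e
_ _ : b -> Bool

Answer: a -> Bool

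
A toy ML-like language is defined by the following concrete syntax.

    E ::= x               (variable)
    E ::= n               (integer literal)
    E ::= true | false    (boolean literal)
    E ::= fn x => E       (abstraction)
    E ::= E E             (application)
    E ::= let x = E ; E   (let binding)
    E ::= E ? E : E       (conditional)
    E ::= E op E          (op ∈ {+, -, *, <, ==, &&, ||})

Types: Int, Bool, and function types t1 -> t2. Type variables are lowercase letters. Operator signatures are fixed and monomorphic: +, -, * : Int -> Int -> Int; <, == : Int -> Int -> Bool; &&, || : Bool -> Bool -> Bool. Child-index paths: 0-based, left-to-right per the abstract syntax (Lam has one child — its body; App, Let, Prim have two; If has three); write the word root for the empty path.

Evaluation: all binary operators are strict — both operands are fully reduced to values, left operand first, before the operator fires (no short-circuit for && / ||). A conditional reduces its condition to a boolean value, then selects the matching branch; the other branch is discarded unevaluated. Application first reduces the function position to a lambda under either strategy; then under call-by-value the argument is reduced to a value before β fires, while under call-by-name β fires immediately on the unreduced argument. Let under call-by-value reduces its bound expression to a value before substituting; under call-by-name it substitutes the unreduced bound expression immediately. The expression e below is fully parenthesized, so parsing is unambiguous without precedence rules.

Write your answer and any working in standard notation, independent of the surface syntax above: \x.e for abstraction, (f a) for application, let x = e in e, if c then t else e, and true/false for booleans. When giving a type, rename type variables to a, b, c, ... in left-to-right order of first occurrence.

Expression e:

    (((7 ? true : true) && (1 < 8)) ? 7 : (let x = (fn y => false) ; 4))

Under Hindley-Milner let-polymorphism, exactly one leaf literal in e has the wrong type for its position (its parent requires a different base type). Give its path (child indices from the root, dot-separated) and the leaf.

Working:
  unify Int ~ Bool
  FAIL: mismatch Int ~ Bool

Answer: 0.0.0 : 7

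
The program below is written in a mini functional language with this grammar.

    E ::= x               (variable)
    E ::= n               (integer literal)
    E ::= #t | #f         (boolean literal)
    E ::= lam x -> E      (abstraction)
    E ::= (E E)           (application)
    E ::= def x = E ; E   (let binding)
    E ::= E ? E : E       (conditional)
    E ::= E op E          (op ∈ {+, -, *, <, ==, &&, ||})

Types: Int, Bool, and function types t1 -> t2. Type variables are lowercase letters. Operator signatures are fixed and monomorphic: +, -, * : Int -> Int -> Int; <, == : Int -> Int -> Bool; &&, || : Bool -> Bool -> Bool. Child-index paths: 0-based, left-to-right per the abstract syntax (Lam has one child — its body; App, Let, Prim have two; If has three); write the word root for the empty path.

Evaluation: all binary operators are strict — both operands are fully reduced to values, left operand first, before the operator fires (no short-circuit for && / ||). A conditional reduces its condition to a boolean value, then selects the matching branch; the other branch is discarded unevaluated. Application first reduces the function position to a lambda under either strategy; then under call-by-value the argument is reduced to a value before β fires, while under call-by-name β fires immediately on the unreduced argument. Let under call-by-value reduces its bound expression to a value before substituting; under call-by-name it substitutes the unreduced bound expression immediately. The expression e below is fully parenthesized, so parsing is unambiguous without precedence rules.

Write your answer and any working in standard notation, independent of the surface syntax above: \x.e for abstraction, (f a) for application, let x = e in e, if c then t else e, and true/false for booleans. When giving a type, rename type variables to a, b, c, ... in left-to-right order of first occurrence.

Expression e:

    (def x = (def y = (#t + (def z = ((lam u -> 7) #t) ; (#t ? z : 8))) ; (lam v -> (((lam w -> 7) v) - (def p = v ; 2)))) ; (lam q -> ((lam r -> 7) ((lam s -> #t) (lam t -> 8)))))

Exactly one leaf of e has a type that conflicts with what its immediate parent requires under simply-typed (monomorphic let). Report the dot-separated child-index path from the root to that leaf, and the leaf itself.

Answer: 0.0.0 : true

Derivation:
  unify Bool ~ Int
  FAIL: mismatch Bool ~ Int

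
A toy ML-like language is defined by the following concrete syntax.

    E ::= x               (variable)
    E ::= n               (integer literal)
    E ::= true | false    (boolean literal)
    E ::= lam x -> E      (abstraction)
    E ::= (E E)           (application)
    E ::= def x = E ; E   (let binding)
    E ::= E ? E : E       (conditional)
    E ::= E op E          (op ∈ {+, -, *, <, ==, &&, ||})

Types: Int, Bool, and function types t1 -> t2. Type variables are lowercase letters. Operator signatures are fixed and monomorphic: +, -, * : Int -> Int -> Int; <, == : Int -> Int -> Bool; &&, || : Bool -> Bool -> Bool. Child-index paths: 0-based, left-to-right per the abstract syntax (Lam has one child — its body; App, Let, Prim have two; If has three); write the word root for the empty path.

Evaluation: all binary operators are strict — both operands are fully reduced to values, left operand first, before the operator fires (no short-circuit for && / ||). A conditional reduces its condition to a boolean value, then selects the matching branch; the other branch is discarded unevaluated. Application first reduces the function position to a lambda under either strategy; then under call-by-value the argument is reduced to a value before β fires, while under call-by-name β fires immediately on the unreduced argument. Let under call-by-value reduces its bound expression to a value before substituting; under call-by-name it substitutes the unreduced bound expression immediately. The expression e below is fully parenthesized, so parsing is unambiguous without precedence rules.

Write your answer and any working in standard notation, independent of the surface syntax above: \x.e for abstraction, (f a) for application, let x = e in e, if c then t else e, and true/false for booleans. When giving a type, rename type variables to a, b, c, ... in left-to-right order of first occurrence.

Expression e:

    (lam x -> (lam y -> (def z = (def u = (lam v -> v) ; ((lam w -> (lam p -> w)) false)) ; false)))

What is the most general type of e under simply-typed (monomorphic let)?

Answer: a -> b -> Bool

Derivation:
v : c
\v._ : c -> c
let u : c -> c
w : d
\p._ : e -> d
\w._ : d -> e -> d
  unify d -> e -> d ~ Bool -> f
  unify d ~ Bool
  unify e -> Bool ~ f
_ _ : e -> Bool
let z : e -> Bool
\y._ : b -> Bool
\x._ : a -> b -> Bool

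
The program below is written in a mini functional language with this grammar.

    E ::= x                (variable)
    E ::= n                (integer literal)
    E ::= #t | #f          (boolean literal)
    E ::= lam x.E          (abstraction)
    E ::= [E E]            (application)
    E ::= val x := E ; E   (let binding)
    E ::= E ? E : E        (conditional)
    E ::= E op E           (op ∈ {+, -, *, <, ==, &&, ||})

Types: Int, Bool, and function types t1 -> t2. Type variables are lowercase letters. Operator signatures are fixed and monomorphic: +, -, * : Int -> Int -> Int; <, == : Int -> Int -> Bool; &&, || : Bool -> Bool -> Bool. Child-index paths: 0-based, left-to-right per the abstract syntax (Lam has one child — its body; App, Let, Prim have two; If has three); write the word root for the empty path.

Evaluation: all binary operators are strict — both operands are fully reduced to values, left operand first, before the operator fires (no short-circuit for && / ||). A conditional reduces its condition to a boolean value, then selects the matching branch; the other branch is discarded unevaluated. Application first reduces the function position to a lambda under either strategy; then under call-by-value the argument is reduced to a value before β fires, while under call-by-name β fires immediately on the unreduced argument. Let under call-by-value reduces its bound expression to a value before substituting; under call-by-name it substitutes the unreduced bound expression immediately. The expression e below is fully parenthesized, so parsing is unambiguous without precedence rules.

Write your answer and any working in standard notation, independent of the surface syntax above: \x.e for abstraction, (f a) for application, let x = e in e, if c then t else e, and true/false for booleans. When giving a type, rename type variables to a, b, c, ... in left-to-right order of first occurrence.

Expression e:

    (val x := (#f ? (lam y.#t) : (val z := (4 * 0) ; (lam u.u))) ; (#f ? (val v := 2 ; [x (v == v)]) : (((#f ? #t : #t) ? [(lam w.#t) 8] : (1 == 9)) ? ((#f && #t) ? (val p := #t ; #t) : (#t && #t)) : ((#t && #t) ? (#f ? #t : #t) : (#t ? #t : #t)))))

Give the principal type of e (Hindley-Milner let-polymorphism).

Answer: Bool

Working:
  unify Bool ~ Bool
\y._ : a -> Bool
  unify Int ~ Int
  unify Int ~ Int
let z : Int
u : b
\u._ : b -> b
  unify a -> Bool ~ b -> b
  unify a ~ b
  unify Bool ~ b
let x : Bool -> Bool
  unify Bool ~ Bool
let v : Int
x : Bool -> Bool
v : Int
  unify Int ~ Int
v : Int
  unify Int ~ Int
  unify Bool -> Bool ~ Bool -> c
  unify Bool ~ Bool
  unify Bool ~ c
_ _ : Bool
  unify Bool ~ Bool
  unify Bool ~ Bool
  unify Bool ~ Bool
\w._ : d -> Bool
  unify d -> Bool ~ Int -> e
  unify d ~ Int
  unify Bool ~ e
_ _ : Bool
  unify Int ~ Int
  unify Int ~ Int
  unify Bool ~ Bool
  unify Bool ~ Bool
  unify Bool ~ Bool
  unify Bool ~ Bool
  unify Bool ~ Bool
let p : Bool
  unify Bool ~ Bool
  unify Bool ~ Bool
  unify Bool ~ Bool
  unify Bool ~ Bool
  unify Bool ~ Bool
  unify Bool ~ Bool
  unify Bool ~ Bool
  unify Bool ~ Bool
  unify Bool ~ Bool
  unify Bool ~ Bool
  unify Bool ~ Bool
  unify Bool ~ Bool
  unify Bool ~ Bool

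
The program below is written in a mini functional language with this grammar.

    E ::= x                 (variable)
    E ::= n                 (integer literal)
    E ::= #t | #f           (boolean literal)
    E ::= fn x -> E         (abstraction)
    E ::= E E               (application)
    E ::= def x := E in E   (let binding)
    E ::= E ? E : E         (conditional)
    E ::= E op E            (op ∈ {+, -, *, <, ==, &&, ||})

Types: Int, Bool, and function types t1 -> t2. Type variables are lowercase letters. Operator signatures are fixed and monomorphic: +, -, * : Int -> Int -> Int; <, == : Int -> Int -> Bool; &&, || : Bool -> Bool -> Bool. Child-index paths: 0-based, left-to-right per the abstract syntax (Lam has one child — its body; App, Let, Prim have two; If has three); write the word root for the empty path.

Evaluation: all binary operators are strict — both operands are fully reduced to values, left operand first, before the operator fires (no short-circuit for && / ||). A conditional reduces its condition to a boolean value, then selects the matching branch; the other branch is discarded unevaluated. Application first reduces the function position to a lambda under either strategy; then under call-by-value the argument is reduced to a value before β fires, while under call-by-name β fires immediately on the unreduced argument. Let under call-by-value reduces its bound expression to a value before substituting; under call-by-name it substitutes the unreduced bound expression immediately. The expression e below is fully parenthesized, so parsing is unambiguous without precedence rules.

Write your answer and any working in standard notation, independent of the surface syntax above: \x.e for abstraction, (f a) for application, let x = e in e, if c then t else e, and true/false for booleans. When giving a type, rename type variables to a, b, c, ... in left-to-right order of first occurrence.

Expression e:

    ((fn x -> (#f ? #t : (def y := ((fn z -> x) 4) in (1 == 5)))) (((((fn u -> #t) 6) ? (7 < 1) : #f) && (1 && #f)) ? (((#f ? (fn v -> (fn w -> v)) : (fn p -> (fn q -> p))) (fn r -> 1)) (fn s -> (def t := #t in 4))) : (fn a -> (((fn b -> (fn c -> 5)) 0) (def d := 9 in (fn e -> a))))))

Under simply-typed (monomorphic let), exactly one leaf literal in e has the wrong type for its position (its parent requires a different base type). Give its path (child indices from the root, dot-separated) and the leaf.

Trace:
  unify Bool ~ Bool
x : a
\z._ : b -> a
  unify b -> a ~ Int -> c
  unify b ~ Int
  unify a ~ c
_ _ : c
let y : c
  unify Int ~ Int
  unify Int ~ Int
  unify Bool ~ Bool
\x._ : c -> Bool
\u._ : d -> Bool
  unify d -> Bool ~ Int -> e
  unify d ~ Int
  unify Bool ~ e
_ _ : Bool
  unify Bool ~ Bool
  unify Int ~ Int
  unify Int ~ Int
  unify Bool ~ Bool
  unify Bool ~ Bool
  unify Int ~ Bool
  FAIL: mismatch Int ~ Bool

Answer: 1.0.1.0 : 1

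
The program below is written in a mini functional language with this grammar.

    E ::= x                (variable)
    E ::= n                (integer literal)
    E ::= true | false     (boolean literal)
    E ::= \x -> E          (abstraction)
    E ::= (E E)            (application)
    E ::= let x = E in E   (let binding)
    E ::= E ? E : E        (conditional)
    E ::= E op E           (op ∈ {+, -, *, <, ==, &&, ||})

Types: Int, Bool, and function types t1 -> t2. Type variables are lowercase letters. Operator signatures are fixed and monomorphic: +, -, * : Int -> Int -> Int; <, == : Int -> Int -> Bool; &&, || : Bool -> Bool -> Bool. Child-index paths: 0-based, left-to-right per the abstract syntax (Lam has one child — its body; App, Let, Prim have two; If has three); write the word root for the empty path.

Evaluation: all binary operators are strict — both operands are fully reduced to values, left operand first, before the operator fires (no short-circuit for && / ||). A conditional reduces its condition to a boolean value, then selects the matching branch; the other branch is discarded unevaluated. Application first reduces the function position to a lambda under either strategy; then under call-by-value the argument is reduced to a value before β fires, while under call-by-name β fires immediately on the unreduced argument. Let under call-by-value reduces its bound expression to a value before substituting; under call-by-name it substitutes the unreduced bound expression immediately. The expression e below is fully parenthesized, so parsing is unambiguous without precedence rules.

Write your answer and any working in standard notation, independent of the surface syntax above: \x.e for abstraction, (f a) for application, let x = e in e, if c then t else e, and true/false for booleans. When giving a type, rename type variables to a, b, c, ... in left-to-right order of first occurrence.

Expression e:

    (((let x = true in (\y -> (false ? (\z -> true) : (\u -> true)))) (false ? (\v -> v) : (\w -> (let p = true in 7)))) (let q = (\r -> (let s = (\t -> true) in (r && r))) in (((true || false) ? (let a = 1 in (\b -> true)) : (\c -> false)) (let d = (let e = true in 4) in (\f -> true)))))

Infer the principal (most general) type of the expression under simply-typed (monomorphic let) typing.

Answer: Bool

Derivation:
let x : Bool
  unify Bool ~ Bool
\z._ : b -> Bool
\u._ : c -> Bool
  unify b -> Bool ~ c -> Bool
  unify b ~ c
  unify Bool ~ Bool
\y._ : a -> c -> Bool
  unify Bool ~ Bool
v : d
\v._ : d -> d
let p : Bool
\w._ : e -> Int
  unify d -> d ~ e -> Int
  unify d ~ e
  unify e ~ Int
  unify a -> c -> Bool ~ (Int -> Int) -> f
  unify a ~ Int -> Int
  unify c -> Bool ~ f
_ _ : c -> Bool
\t._ : h -> Bool
let s : h -> Bool
r : g
  unify g ~ Bool
r : Bool
  unify Bool ~ Bool
\r._ : Bool -> Bool
let q : Bool -> Bool
  unify Bool ~ Bool
  unify Bool ~ Bool
  unify Bool ~ Bool
let a : Int
\b._ : i -> Bool
\c._ : j -> Bool
  unify i -> Bool ~ j -> Bool
  unify i ~ j
  unify Bool ~ Bool
let e : Bool
let d : Int
\f._ : k -> Bool
  unify j -> Bool ~ (k -> Bool) -> l
  unify j ~ k -> Bool
  unify Bool ~ l
_ _ : Bool
  unify c -> Bool ~ Bool -> m
  unify c ~ Bool
  unify Bool ~ m
_ _ : Bool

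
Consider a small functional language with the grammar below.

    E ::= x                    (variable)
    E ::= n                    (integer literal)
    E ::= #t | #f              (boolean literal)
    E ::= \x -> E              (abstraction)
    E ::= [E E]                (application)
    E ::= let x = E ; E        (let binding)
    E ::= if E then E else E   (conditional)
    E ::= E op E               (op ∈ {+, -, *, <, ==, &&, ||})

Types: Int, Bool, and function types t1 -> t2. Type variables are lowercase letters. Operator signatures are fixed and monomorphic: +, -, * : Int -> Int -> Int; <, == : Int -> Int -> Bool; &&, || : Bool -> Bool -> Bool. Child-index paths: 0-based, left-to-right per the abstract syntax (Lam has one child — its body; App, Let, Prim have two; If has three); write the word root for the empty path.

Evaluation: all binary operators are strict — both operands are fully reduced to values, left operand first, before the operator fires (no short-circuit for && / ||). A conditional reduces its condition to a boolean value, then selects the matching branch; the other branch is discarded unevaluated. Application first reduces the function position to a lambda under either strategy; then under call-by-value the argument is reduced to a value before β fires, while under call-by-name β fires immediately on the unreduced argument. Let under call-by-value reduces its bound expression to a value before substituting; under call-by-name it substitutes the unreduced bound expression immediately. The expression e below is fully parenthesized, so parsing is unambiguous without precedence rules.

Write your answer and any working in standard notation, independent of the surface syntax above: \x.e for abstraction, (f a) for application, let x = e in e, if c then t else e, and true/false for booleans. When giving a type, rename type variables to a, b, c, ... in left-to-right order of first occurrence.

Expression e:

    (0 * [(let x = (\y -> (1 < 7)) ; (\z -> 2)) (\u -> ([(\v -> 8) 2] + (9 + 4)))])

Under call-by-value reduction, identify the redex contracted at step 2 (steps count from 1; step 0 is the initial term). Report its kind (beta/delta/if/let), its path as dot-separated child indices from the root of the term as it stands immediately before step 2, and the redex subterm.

Derivation:
step 0: (0 * ((let x = (\y.(1 < 7)) in (\z.2)) (\u.(((\v.8) 2) + (9 + 4)))))
step 1: [let@1.0] (0 * ((\z.2) (\u.(((\v.8) 2) + (9 + 4)))))
step 2: [beta@1] (0 * 2)

Answer: beta at 1 : ((\z.2) (\u.(((\v.8) 2) + (9 + 4))))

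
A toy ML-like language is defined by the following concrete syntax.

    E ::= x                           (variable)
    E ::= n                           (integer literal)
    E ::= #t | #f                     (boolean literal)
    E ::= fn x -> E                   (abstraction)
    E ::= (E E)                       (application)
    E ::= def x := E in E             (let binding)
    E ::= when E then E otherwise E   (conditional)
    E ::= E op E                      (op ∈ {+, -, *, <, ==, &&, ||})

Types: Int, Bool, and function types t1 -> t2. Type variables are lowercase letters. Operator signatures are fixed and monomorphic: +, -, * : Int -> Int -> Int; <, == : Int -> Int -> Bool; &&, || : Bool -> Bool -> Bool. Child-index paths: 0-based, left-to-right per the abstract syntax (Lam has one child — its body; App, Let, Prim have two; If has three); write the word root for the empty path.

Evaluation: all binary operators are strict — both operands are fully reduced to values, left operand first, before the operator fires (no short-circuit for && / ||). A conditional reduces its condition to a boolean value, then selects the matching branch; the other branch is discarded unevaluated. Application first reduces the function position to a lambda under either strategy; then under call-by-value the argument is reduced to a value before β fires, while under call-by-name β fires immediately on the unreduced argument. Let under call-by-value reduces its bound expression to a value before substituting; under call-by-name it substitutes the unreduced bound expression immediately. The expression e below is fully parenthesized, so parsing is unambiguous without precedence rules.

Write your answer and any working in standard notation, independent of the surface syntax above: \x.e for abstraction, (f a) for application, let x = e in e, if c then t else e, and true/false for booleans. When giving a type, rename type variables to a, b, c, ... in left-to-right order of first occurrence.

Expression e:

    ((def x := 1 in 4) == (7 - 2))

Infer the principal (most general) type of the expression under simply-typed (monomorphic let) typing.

Answer: Bool

Trace:
let x : Int
  unify Int ~ Int
  unify Int ~ Int
  unify Int ~ Int
  unify Int ~ Int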